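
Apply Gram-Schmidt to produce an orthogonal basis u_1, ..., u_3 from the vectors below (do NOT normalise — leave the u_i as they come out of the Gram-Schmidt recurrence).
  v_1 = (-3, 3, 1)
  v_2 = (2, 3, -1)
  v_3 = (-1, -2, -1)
Orthogonal basis:
  u_1 = (-3, 3, 1)
  u_2 = (44/19, 51/19, -21/19)
  u_3 = (-69/131, -23/262, -345/262)

Apply the Gram-Schmidt recurrence
  u_1 = v_1
  u_i = v_i − Σ_{j<i} ((v_i · u_j) / (u_j · u_j)) · u_j.

Step by step this gives:
  u_1 = (-3, 3, 1)
  u_2 = (44/19, 51/19, -21/19)
  u_3 = (-69/131, -23/262, -345/262)

Orthogonality check:
  u_2 · u_1 = 0 (should be 0)
  u_3 · u_1 = 0 (should be 0)
  u_3 · u_2 = 0 (should be 0)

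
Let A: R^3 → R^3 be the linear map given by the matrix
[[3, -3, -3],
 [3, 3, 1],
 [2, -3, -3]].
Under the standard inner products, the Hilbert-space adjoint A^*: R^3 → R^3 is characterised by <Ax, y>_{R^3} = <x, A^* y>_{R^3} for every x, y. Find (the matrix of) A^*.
A^* = A^T =
[[3, 3, 2],
 [-3, 3, -3],
 [-3, 1, -3]]

For real matrices with standard dot products, the defining identity <Ax, y> = <x, A^* y> gives (Ax)^T y = x^T (A^*) y, i.e. x^T A^T y = x^T (A^*) y. Since this holds for all x, y, we must have A^* = A^T. Therefore
A^* =
[[3, 3, 2],
 [-3, 3, -3],
 [-3, 1, -3]].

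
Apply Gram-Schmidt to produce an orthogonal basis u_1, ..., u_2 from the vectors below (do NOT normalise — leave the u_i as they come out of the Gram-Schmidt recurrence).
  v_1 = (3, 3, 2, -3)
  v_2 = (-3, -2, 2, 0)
Orthogonal basis:
  u_1 = (3, 3, 2, -3)
  u_2 = (-60/31, -29/31, 84/31, -33/31)

Apply the Gram-Schmidt recurrence
  u_1 = v_1
  u_i = v_i − Σ_{j<i} ((v_i · u_j) / (u_j · u_j)) · u_j.

Step by step this gives:
  u_1 = (3, 3, 2, -3)
  u_2 = (-60/31, -29/31, 84/31, -33/31)

Orthogonality check:
  u_2 · u_1 = 0 (should be 0)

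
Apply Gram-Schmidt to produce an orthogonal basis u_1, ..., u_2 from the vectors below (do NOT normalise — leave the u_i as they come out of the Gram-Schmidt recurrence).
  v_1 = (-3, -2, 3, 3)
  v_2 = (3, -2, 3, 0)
Orthogonal basis:
  u_1 = (-3, -2, 3, 3)
  u_2 = (105/31, -54/31, 81/31, -12/31)

Apply the Gram-Schmidt recurrence
  u_1 = v_1
  u_i = v_i − Σ_{j<i} ((v_i · u_j) / (u_j · u_j)) · u_j.

Step by step this gives:
  u_1 = (-3, -2, 3, 3)
  u_2 = (105/31, -54/31, 81/31, -12/31)

Orthogonality check:
  u_2 · u_1 = 0 (should be 0)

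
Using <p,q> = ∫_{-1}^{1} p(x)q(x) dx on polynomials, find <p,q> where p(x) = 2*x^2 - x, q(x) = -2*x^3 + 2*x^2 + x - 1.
<p,q> = 2/5

Expand the product: p(x)·q(x) = -4*x^5 + 6*x^4 - 3*x^2 + x.
∫_{-1}^{1} of each monomial x^k gives [2/(k+1) if k even, 0 if k odd]. Integrating term-by-term (or equivalently evaluating the antiderivative F(x) = -2*x^6/3 + 6*x^5/5 - x^3 + x^2/2 at the endpoints):
  F(1) − F(−1) = 1/30 − (-11/30) = 2/5.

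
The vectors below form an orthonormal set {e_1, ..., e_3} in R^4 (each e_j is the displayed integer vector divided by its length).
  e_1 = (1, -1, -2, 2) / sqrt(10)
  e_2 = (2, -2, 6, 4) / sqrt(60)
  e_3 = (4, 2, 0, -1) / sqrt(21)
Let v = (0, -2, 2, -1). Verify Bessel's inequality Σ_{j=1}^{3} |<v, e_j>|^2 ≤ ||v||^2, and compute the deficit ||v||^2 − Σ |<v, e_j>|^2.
Σ |<v, e_j>|^2 = 31/7; ||v||^2 = 9; deficit = 32/7

Write each e_j = u_j / sqrt(<u_j, u_j>) where u_j is the displayed integer vector. Then <v, e_j> = <v, u_j> / sqrt(<u_j, u_j>), so |<v, e_j>|^2 = <v, u_j>^2 / <u_j, u_j>.
Coefficients: <v, e_1> = -4/sqrt(10), <v, e_2> = 12/sqrt(60), <v, e_3> = -3/sqrt(21).
Square and sum: Σ |<v, e_j>|^2 = 31/7.
Compute ||v||^2 = v·v = 9.
Deficit = 9 − 31/7 = 32/7 ≥ 0, confirming Bessel's inequality. (The deficit equals ||v − Σ <v,e_j> e_j||^2, the squared distance from v to span{e_j}.)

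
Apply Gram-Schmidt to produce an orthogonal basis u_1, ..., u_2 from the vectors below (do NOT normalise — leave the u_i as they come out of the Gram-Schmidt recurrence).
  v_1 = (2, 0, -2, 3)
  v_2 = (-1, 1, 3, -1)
Orthogonal basis:
  u_1 = (2, 0, -2, 3)
  u_2 = (5/17, 1, 29/17, 16/17)

Apply the Gram-Schmidt recurrence
  u_1 = v_1
  u_i = v_i − Σ_{j<i} ((v_i · u_j) / (u_j · u_j)) · u_j.

Step by step this gives:
  u_1 = (2, 0, -2, 3)
  u_2 = (5/17, 1, 29/17, 16/17)

Orthogonality check:
  u_2 · u_1 = 0 (should be 0)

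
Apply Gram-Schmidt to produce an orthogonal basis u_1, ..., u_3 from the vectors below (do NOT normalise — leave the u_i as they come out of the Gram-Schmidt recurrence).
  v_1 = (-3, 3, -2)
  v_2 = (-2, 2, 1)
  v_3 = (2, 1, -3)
Orthogonal basis:
  u_1 = (-3, 3, -2)
  u_2 = (-7/11, 7/11, 21/11)
  u_3 = (3/2, 3/2, 0)

Apply the Gram-Schmidt recurrence
  u_1 = v_1
  u_i = v_i − Σ_{j<i} ((v_i · u_j) / (u_j · u_j)) · u_j.

Step by step this gives:
  u_1 = (-3, 3, -2)
  u_2 = (-7/11, 7/11, 21/11)
  u_3 = (3/2, 3/2, 0)

Orthogonality check:
  u_2 · u_1 = 0 (should be 0)
  u_3 · u_1 = 0 (should be 0)
  u_3 · u_2 = 0 (should be 0)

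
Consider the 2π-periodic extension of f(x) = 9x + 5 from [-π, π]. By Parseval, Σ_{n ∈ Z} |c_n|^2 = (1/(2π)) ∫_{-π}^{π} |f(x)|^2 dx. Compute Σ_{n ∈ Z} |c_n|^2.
Σ |c_n|^2 = 27π^2 + 25

Expand and integrate term by term over [-π, π]:
  ∫ (9x)^2 dx = 81·(2π^3/3); ∫ 2·9·(5)·x dx = 0 (odd integrand); ∫ 5^2 dx = 25·2π.
So (1/(2π)) ∫_{-π}^{π} (9x + 5)^2 dx = 81π^2/3 + 25 = 27π^2 + 25.
Parseval ⇒ Σ |c_n|^2 = 27π^2 + 25.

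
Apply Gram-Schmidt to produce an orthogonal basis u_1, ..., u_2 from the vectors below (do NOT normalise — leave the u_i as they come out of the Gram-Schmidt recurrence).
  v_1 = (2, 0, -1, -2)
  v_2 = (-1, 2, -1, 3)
Orthogonal basis:
  u_1 = (2, 0, -1, -2)
  u_2 = (5/9, 2, -16/9, 13/9)

Apply the Gram-Schmidt recurrence
  u_1 = v_1
  u_i = v_i − Σ_{j<i} ((v_i · u_j) / (u_j · u_j)) · u_j.

Step by step this gives:
  u_1 = (2, 0, -1, -2)
  u_2 = (5/9, 2, -16/9, 13/9)

Orthogonality check:
  u_2 · u_1 = 0 (should be 0)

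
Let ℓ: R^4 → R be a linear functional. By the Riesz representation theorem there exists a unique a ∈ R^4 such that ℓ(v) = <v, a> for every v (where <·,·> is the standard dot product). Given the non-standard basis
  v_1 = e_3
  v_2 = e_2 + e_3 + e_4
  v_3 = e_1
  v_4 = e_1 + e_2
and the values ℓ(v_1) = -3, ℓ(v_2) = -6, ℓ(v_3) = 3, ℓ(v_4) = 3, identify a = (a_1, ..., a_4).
a = (3, 0, -3, -3)

Write a = (a_1, ..., a_4) in the standard basis. For each basis vector v_i, ℓ(v_i) = <v_i, a> is a linear equation in the a_j's. Collect the n equations into a matrix system V a = ℓ, where row i of V is v_i (expressed in the standard basis). Since V is invertible (lower-triangular with 1s on the diagonal, up to permutation), solve by back-substitution:
  V =
[[0, 0, 1, 0],
 [0, 1, 1, 1],
 [1, 0, 0, 0],
 [1, 1, 0, 0]]
  V a = (-3, -6, 3, 3)
Solving gives a = (3, 0, -3, -3).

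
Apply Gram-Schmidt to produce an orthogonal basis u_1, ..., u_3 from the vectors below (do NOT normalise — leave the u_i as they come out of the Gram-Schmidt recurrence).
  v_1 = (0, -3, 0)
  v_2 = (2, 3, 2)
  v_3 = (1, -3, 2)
Orthogonal basis:
  u_1 = (0, -3, 0)
  u_2 = (2, 0, 2)
  u_3 = (-1/2, 0, 1/2)

Apply the Gram-Schmidt recurrence
  u_1 = v_1
  u_i = v_i − Σ_{j<i} ((v_i · u_j) / (u_j · u_j)) · u_j.

Step by step this gives:
  u_1 = (0, -3, 0)
  u_2 = (2, 0, 2)
  u_3 = (-1/2, 0, 1/2)

Orthogonality check:
  u_2 · u_1 = 0 (should be 0)
  u_3 · u_1 = 0 (should be 0)
  u_3 · u_2 = 0 (should be 0)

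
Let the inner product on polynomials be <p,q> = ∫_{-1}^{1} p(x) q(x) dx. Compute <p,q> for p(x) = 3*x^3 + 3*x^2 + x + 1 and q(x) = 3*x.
<p,q> = 28/5

Expand the product: p(x)·q(x) = 9*x^4 + 9*x^3 + 3*x^2 + 3*x.
∫_{-1}^{1} of each monomial x^k gives [2/(k+1) if k even, 0 if k odd]. Integrating term-by-term (or equivalently evaluating the antiderivative F(x) = 9*x^5/5 + 9*x^4/4 + x^3 + 3*x^2/2 at the endpoints):
  F(1) − F(−1) = 131/20 − (19/20) = 28/5.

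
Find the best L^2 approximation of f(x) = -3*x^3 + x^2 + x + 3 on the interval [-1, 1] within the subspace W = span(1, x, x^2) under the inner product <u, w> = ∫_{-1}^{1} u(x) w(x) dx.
g(x) = x^2 - 4*x/5 + 3

The best approximation g ∈ W is the orthogonal projection of f onto W. Writing g = a_0 + a_1 x + a_2 x^2, the coefficients solve the normal equations G · a = b where
  G_{ij} = <φ_i, φ_j> and b_i = <f, φ_i>, with φ_0 = 1, φ_1 = x, φ_2 = x^2.
G =
  [2, 0, 2/3]
  [0, 2/3, 0]
  [2/3, 0, 2/5],
b = (20/3, -8/15, 12/5).
Solving gives a_0 = 3, a_1 = -4/5, a_2 = 1, so
  g(x) = x^2 - 4*x/5 + 3.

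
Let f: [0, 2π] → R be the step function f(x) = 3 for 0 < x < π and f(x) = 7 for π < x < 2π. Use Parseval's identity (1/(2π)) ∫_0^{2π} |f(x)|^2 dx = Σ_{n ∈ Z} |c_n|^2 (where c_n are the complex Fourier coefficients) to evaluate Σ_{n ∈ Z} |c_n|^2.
Σ |c_n|^2 = 29

Parseval equates the L^2 energy of f (normalised by 1/(2π)) with the ℓ^2 sum of its Fourier coefficients: (1/(2π)) ∫_0^{2π} |f|^2 = Σ |c_n|^2.
Compute the left side: (1/(2π)) [∫_0^π 3^2 dx + ∫_π^{2π} 7^2 dx] = (1/(2π)) · (9π + 49π) = (9 + 49)/2 = 29.
So Σ_{n ∈ Z} |c_n|^2 = 29.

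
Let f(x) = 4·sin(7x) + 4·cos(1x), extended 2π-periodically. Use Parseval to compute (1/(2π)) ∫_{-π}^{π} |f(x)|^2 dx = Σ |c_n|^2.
Σ |c_n|^2 = 16

Expand |f|^2 and use orthogonality of {sin(nx), cos(mx)} on [-π, π]:
  ∫_{-π}^{π} sin(nx)^2 dx = π, ∫ cos(mx)^2 dx = π, and cross terms integrate to 0.
So ∫_{-π}^{π} f(x)^2 dx = 4^2 · π + 4^2 · π = (16 + 16)π.
Divide by 2π: (16 + 16)/2 = 16.
By Parseval, this equals Σ |c_n|^2.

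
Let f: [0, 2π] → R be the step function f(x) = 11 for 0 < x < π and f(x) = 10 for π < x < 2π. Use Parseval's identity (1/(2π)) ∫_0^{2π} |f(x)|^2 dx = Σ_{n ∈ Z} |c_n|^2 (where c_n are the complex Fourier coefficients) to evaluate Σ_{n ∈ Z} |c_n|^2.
Σ |c_n|^2 = 221/2

Parseval equates the L^2 energy of f (normalised by 1/(2π)) with the ℓ^2 sum of its Fourier coefficients: (1/(2π)) ∫_0^{2π} |f|^2 = Σ |c_n|^2.
Compute the left side: (1/(2π)) [∫_0^π 11^2 dx + ∫_π^{2π} 10^2 dx] = (1/(2π)) · (121π + 100π) = (121 + 100)/2 = 221/2.
So Σ_{n ∈ Z} |c_n|^2 = 221/2.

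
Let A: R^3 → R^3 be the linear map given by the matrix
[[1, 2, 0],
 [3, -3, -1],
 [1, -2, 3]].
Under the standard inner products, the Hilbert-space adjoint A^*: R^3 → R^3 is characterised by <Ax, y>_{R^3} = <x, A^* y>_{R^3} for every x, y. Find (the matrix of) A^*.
A^* = A^T =
[[1, 3, 1],
 [2, -3, -2],
 [0, -1, 3]]

For real matrices with standard dot products, the defining identity <Ax, y> = <x, A^* y> gives (Ax)^T y = x^T (A^*) y, i.e. x^T A^T y = x^T (A^*) y. Since this holds for all x, y, we must have A^* = A^T. Therefore
A^* =
[[1, 3, 1],
 [2, -3, -2],
 [0, -1, 3]].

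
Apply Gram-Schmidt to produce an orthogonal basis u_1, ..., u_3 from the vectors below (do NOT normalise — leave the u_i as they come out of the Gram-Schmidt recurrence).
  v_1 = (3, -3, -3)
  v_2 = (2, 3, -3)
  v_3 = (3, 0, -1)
Orthogonal basis:
  u_1 = (3, -3, -3)
  u_2 = (4/3, 11/3, -7/3)
  u_3 = (39/31, 13/62, 65/62)

Apply the Gram-Schmidt recurrence
  u_1 = v_1
  u_i = v_i − Σ_{j<i} ((v_i · u_j) / (u_j · u_j)) · u_j.

Step by step this gives:
  u_1 = (3, -3, -3)
  u_2 = (4/3, 11/3, -7/3)
  u_3 = (39/31, 13/62, 65/62)

Orthogonality check:
  u_2 · u_1 = 0 (should be 0)
  u_3 · u_1 = 0 (should be 0)
  u_3 · u_2 = 0 (should be 0)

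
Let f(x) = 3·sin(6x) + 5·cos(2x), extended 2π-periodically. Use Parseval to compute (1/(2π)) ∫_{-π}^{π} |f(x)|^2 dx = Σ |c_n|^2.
Σ |c_n|^2 = 17

Expand |f|^2 and use orthogonality of {sin(nx), cos(mx)} on [-π, π]:
  ∫_{-π}^{π} sin(nx)^2 dx = π, ∫ cos(mx)^2 dx = π, and cross terms integrate to 0.
So ∫_{-π}^{π} f(x)^2 dx = 3^2 · π + 5^2 · π = (9 + 25)π.
Divide by 2π: (9 + 25)/2 = 17.
By Parseval, this equals Σ |c_n|^2.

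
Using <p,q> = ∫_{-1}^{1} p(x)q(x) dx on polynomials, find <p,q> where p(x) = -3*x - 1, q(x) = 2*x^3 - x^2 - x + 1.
<p,q> = -26/15

Expand the product: p(x)·q(x) = -6*x^4 + x^3 + 4*x^2 - 2*x - 1.
∫_{-1}^{1} of each monomial x^k gives [2/(k+1) if k even, 0 if k odd]. Integrating term-by-term (or equivalently evaluating the antiderivative F(x) = -6*x^5/5 + x^4/4 + 4*x^3/3 - x^2 - x at the endpoints):
  F(1) − F(−1) = -97/60 − (7/60) = -26/15.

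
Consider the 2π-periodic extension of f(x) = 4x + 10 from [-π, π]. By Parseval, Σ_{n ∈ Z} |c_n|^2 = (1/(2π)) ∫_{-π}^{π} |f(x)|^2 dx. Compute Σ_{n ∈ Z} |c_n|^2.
Σ |c_n|^2 = 16π^2/3 + 100

Expand and integrate term by term over [-π, π]:
  ∫ (4x)^2 dx = 16·(2π^3/3); ∫ 2·4·(10)·x dx = 0 (odd integrand); ∫ 10^2 dx = 100·2π.
So (1/(2π)) ∫_{-π}^{π} (4x + 10)^2 dx = 16π^2/3 + 100 = 16π^2/3 + 100.
Parseval ⇒ Σ |c_n|^2 = 16π^2/3 + 100.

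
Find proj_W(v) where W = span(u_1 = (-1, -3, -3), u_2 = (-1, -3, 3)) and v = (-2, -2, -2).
proj_W(v) = (-4/5, -12/5, -2)

Set up U = [u_1 | ... | u_2] ∈ R^(3×2). The projector onto W = col(U) is P = U (U^T U)^(-1) U^T.
Compute U^T U =
  [19, 1]
  [1, 19],
and U^T v = (14, 2).
Solve U^T U · c = U^T v for the coefficients: c = (11/15, 1/15). The projection is proj_W(v) = U c.
Check: (v - proj_W(v)) · u_1 = 0  (should be 0).
Check: (v - proj_W(v)) · u_2 = 0  (should be 0).
Result: proj_W(v) = (-4/5, -12/5, -2).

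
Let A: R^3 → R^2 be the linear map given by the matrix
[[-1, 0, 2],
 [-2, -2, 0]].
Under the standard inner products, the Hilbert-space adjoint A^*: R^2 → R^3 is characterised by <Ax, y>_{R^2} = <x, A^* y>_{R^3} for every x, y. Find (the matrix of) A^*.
A^* = A^T =
[[-1, -2],
 [0, -2],
 [2, 0]]

For real matrices with standard dot products, the defining identity <Ax, y> = <x, A^* y> gives (Ax)^T y = x^T (A^*) y, i.e. x^T A^T y = x^T (A^*) y. Since this holds for all x, y, we must have A^* = A^T. Therefore
A^* =
[[-1, -2],
 [0, -2],
 [2, 0]].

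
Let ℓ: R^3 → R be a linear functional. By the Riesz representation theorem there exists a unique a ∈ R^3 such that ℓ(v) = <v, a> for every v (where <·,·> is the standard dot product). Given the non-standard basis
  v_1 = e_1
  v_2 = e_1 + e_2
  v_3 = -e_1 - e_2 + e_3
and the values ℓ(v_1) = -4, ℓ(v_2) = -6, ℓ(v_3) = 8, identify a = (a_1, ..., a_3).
a = (-4, -2, 2)

Write a = (a_1, ..., a_3) in the standard basis. For each basis vector v_i, ℓ(v_i) = <v_i, a> is a linear equation in the a_j's. Collect the n equations into a matrix system V a = ℓ, where row i of V is v_i (expressed in the standard basis). Since V is invertible (lower-triangular with 1s on the diagonal, up to permutation), solve by back-substitution:
  V =
[[1, 0, 0],
 [1, 1, 0],
 [-1, -1, 1]]
  V a = (-4, -6, 8)
Solving gives a = (-4, -2, 2).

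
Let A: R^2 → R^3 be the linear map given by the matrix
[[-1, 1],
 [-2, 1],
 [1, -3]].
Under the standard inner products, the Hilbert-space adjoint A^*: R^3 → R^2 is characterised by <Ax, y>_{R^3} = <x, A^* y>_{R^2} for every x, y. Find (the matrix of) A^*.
A^* = A^T =
[[-1, -2, 1],
 [1, 1, -3]]

For real matrices with standard dot products, the defining identity <Ax, y> = <x, A^* y> gives (Ax)^T y = x^T (A^*) y, i.e. x^T A^T y = x^T (A^*) y. Since this holds for all x, y, we must have A^* = A^T. Therefore
A^* =
[[-1, -2, 1],
 [1, 1, -3]].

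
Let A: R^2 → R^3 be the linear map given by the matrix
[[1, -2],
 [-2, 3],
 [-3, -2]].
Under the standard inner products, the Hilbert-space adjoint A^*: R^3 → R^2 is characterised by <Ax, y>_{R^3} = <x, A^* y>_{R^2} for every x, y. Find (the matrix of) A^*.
A^* = A^T =
[[1, -2, -3],
 [-2, 3, -2]]

For real matrices with standard dot products, the defining identity <Ax, y> = <x, A^* y> gives (Ax)^T y = x^T (A^*) y, i.e. x^T A^T y = x^T (A^*) y. Since this holds for all x, y, we must have A^* = A^T. Therefore
A^* =
[[1, -2, -3],
 [-2, 3, -2]].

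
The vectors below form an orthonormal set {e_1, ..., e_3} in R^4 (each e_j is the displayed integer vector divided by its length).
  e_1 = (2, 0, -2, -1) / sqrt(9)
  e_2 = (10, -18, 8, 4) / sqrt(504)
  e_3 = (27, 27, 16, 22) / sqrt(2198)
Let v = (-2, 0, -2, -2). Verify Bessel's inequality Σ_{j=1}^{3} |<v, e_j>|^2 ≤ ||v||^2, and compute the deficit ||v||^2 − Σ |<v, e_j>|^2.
Σ |<v, e_j>|^2 = 1880/157; ||v||^2 = 12; deficit = 4/157

Write each e_j = u_j / sqrt(<u_j, u_j>) where u_j is the displayed integer vector. Then <v, e_j> = <v, u_j> / sqrt(<u_j, u_j>), so |<v, e_j>|^2 = <v, u_j>^2 / <u_j, u_j>.
Coefficients: <v, e_1> = 2/sqrt(9), <v, e_2> = -44/sqrt(504), <v, e_3> = -130/sqrt(2198).
Square and sum: Σ |<v, e_j>|^2 = 1880/157.
Compute ||v||^2 = v·v = 12.
Deficit = 12 − 1880/157 = 4/157 ≥ 0, confirming Bessel's inequality. (The deficit equals ||v − Σ <v,e_j> e_j||^2, the squared distance from v to span{e_j}.)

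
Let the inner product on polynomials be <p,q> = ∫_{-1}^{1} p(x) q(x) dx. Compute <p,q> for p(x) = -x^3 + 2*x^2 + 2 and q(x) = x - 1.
<p,q> = -86/15

Expand the product: p(x)·q(x) = -x^4 + 3*x^3 - 2*x^2 + 2*x - 2.
∫_{-1}^{1} of each monomial x^k gives [2/(k+1) if k even, 0 if k odd]. Integrating term-by-term (or equivalently evaluating the antiderivative F(x) = -x^5/5 + 3*x^4/4 - 2*x^3/3 + x^2 - 2*x at the endpoints):
  F(1) − F(−1) = -67/60 − (277/60) = -86/15.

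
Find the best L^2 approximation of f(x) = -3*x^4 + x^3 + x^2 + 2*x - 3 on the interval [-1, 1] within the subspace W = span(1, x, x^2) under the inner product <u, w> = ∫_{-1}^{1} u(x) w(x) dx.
g(x) = -11*x^2/7 + 13*x/5 - 96/35

The best approximation g ∈ W is the orthogonal projection of f onto W. Writing g = a_0 + a_1 x + a_2 x^2, the coefficients solve the normal equations G · a = b where
  G_{ij} = <φ_i, φ_j> and b_i = <f, φ_i>, with φ_0 = 1, φ_1 = x, φ_2 = x^2.
G =
  [2, 0, 2/3]
  [0, 2/3, 0]
  [2/3, 0, 2/5],
b = (-98/15, 26/15, -86/35).
Solving gives a_0 = -96/35, a_1 = 13/5, a_2 = -11/7, so
  g(x) = -11*x^2/7 + 13*x/5 - 96/35.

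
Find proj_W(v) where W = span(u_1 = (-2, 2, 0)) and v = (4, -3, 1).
proj_W(v) = (7/2, -7/2, 0)

Set up U = [u_1 | ... | u_1] ∈ R^(3×1). The projector onto W = col(U) is P = U (U^T U)^(-1) U^T.
Compute U^T U =
  [8],
and U^T v = (-14).
Solve U^T U · c = U^T v for the coefficients: c = (-7/4). The projection is proj_W(v) = U c.
Check: (v - proj_W(v)) · u_1 = 0  (should be 0).
Result: proj_W(v) = (7/2, -7/2, 0).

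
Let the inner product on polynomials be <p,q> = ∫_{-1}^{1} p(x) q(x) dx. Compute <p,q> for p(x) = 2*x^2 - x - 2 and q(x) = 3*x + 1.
<p,q> = -14/3

Expand the product: p(x)·q(x) = 6*x^3 - x^2 - 7*x - 2.
∫_{-1}^{1} of each monomial x^k gives [2/(k+1) if k even, 0 if k odd]. Integrating term-by-term (or equivalently evaluating the antiderivative F(x) = 3*x^4/2 - x^3/3 - 7*x^2/2 - 2*x at the endpoints):
  F(1) − F(−1) = -13/3 − (1/3) = -14/3.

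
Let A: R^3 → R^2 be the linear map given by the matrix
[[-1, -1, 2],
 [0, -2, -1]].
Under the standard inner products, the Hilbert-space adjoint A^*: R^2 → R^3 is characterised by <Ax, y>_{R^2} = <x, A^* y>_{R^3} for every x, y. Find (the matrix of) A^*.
A^* = A^T =
[[-1, 0],
 [-1, -2],
 [2, -1]]

For real matrices with standard dot products, the defining identity <Ax, y> = <x, A^* y> gives (Ax)^T y = x^T (A^*) y, i.e. x^T A^T y = x^T (A^*) y. Since this holds for all x, y, we must have A^* = A^T. Therefore
A^* =
[[-1, 0],
 [-1, -2],
 [2, -1]].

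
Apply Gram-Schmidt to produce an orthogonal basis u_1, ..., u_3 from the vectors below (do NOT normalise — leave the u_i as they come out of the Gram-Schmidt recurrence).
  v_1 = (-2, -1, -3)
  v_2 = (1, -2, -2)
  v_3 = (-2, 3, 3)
Orthogonal basis:
  u_1 = (-2, -1, -3)
  u_2 = (13/7, -11/7, -5/7)
  u_3 = (-4/45, -7/45, 1/9)

Apply the Gram-Schmidt recurrence
  u_1 = v_1
  u_i = v_i − Σ_{j<i} ((v_i · u_j) / (u_j · u_j)) · u_j.

Step by step this gives:
  u_1 = (-2, -1, -3)
  u_2 = (13/7, -11/7, -5/7)
  u_3 = (-4/45, -7/45, 1/9)

Orthogonality check:
  u_2 · u_1 = 0 (should be 0)
  u_3 · u_1 = 0 (should be 0)
  u_3 · u_2 = 0 (should be 0)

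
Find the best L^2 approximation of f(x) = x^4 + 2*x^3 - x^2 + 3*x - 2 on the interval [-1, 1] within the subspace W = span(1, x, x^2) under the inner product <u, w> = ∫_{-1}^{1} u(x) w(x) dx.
g(x) = -x^2/7 + 21*x/5 - 73/35

The best approximation g ∈ W is the orthogonal projection of f onto W. Writing g = a_0 + a_1 x + a_2 x^2, the coefficients solve the normal equations G · a = b where
  G_{ij} = <φ_i, φ_j> and b_i = <f, φ_i>, with φ_0 = 1, φ_1 = x, φ_2 = x^2.
G =
  [2, 0, 2/3]
  [0, 2/3, 0]
  [2/3, 0, 2/5],
b = (-64/15, 14/5, -152/105).
Solving gives a_0 = -73/35, a_1 = 21/5, a_2 = -1/7, so
  g(x) = -x^2/7 + 21*x/5 - 73/35.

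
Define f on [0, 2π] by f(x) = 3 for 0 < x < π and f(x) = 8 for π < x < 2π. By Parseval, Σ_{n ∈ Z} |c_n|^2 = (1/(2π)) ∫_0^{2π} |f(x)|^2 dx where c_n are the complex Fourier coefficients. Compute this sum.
Σ |c_n|^2 = 73/2

Parseval equates the L^2 energy of f (normalised by 1/(2π)) with the ℓ^2 sum of its Fourier coefficients: (1/(2π)) ∫_0^{2π} |f|^2 = Σ |c_n|^2.
Compute the left side: (1/(2π)) [∫_0^π 3^2 dx + ∫_π^{2π} 8^2 dx] = (1/(2π)) · (9π + 64π) = (9 + 64)/2 = 73/2.
So Σ_{n ∈ Z} |c_n|^2 = 73/2.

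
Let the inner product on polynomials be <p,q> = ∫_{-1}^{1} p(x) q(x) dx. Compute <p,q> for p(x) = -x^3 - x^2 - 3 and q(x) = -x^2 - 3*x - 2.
<p,q> = 254/15

Expand the product: p(x)·q(x) = x^5 + 4*x^4 + 5*x^3 + 5*x^2 + 9*x + 6.
∫_{-1}^{1} of each monomial x^k gives [2/(k+1) if k even, 0 if k odd]. Integrating term-by-term (or equivalently evaluating the antiderivative F(x) = x^6/6 + 4*x^5/5 + 5*x^4/4 + 5*x^3/3 + 9*x^2/2 + 6*x at the endpoints):
  F(1) − F(−1) = 863/60 − (-51/20) = 254/15.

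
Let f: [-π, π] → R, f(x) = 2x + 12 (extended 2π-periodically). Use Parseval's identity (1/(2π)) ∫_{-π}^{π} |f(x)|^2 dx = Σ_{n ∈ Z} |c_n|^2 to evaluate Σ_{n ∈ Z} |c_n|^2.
Σ |c_n|^2 = 4π^2/3 + 144

Expand and integrate term by term over [-π, π]:
  ∫ (2x)^2 dx = 4·(2π^3/3); ∫ 2·2·(12)·x dx = 0 (odd integrand); ∫ 12^2 dx = 144·2π.
So (1/(2π)) ∫_{-π}^{π} (2x + 12)^2 dx = 4π^2/3 + 144 = 4π^2/3 + 144.
Parseval ⇒ Σ |c_n|^2 = 4π^2/3 + 144.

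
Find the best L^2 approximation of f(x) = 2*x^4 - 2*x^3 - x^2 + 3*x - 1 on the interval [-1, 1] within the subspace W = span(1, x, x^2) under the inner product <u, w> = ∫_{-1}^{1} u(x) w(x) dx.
g(x) = 5*x^2/7 + 9*x/5 - 41/35

The best approximation g ∈ W is the orthogonal projection of f onto W. Writing g = a_0 + a_1 x + a_2 x^2, the coefficients solve the normal equations G · a = b where
  G_{ij} = <φ_i, φ_j> and b_i = <f, φ_i>, with φ_0 = 1, φ_1 = x, φ_2 = x^2.
G =
  [2, 0, 2/3]
  [0, 2/3, 0]
  [2/3, 0, 2/5],
b = (-28/15, 6/5, -52/105).
Solving gives a_0 = -41/35, a_1 = 9/5, a_2 = 5/7, so
  g(x) = 5*x^2/7 + 9*x/5 - 41/35.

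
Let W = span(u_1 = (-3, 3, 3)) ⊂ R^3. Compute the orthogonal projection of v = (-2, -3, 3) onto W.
proj_W(v) = (-2/3, 2/3, 2/3)

Set up U = [u_1 | ... | u_1] ∈ R^(3×1). The projector onto W = col(U) is P = U (U^T U)^(-1) U^T.
Compute U^T U =
  [27],
and U^T v = (6).
Solve U^T U · c = U^T v for the coefficients: c = (2/9). The projection is proj_W(v) = U c.
Check: (v - proj_W(v)) · u_1 = 0  (should be 0).
Result: proj_W(v) = (-2/3, 2/3, 2/3).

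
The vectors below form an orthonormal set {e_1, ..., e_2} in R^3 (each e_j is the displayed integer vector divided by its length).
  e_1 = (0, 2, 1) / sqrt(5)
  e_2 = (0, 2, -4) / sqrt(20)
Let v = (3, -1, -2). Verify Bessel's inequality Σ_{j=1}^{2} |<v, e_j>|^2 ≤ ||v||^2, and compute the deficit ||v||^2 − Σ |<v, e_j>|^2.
Σ |<v, e_j>|^2 = 5; ||v||^2 = 14; deficit = 9

Write each e_j = u_j / sqrt(<u_j, u_j>) where u_j is the displayed integer vector. Then <v, e_j> = <v, u_j> / sqrt(<u_j, u_j>), so |<v, e_j>|^2 = <v, u_j>^2 / <u_j, u_j>.
Coefficients: <v, e_1> = -4/sqrt(5), <v, e_2> = 6/sqrt(20).
Square and sum: Σ |<v, e_j>|^2 = 5.
Compute ||v||^2 = v·v = 14.
Deficit = 14 − 5 = 9 ≥ 0, confirming Bessel's inequality. (The deficit equals ||v − Σ <v,e_j> e_j||^2, the squared distance from v to span{e_j}.)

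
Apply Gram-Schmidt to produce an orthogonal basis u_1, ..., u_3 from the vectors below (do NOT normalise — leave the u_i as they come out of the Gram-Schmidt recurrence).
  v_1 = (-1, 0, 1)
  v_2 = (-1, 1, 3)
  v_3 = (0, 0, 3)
Orthogonal basis:
  u_1 = (-1, 0, 1)
  u_2 = (1, 1, 1)
  u_3 = (1/2, -1, 1/2)

Apply the Gram-Schmidt recurrence
  u_1 = v_1
  u_i = v_i − Σ_{j<i} ((v_i · u_j) / (u_j · u_j)) · u_j.

Step by step this gives:
  u_1 = (-1, 0, 1)
  u_2 = (1, 1, 1)
  u_3 = (1/2, -1, 1/2)

Orthogonality check:
  u_2 · u_1 = 0 (should be 0)
  u_3 · u_1 = 0 (should be 0)
  u_3 · u_2 = 0 (should be 0)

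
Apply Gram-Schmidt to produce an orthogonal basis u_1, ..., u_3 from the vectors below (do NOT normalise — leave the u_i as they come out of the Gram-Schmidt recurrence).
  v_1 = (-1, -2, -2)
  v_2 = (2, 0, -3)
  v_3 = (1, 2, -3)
Orthogonal basis:
  u_1 = (-1, -2, -2)
  u_2 = (22/9, 8/9, -19/9)
  u_3 = (-120/101, 140/101, -80/101)

Apply the Gram-Schmidt recurrence
  u_1 = v_1
  u_i = v_i − Σ_{j<i} ((v_i · u_j) / (u_j · u_j)) · u_j.

Step by step this gives:
  u_1 = (-1, -2, -2)
  u_2 = (22/9, 8/9, -19/9)
  u_3 = (-120/101, 140/101, -80/101)

Orthogonality check:
  u_2 · u_1 = 0 (should be 0)
  u_3 · u_1 = 0 (should be 0)
  u_3 · u_2 = 0 (should be 0)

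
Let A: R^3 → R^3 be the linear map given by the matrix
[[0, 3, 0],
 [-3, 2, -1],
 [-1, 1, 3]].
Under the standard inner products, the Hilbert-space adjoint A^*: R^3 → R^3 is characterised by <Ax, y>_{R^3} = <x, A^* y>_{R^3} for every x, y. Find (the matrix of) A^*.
A^* = A^T =
[[0, -3, -1],
 [3, 2, 1],
 [0, -1, 3]]

For real matrices with standard dot products, the defining identity <Ax, y> = <x, A^* y> gives (Ax)^T y = x^T (A^*) y, i.e. x^T A^T y = x^T (A^*) y. Since this holds for all x, y, we must have A^* = A^T. Therefore
A^* =
[[0, -3, -1],
 [3, 2, 1],
 [0, -1, 3]].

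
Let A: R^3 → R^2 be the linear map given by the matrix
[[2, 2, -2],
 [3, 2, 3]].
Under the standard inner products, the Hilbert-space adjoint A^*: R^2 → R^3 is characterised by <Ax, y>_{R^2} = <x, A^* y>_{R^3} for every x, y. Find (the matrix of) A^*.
A^* = A^T =
[[2, 3],
 [2, 2],
 [-2, 3]]

For real matrices with standard dot products, the defining identity <Ax, y> = <x, A^* y> gives (Ax)^T y = x^T (A^*) y, i.e. x^T A^T y = x^T (A^*) y. Since this holds for all x, y, we must have A^* = A^T. Therefore
A^* =
[[2, 3],
 [2, 2],
 [-2, 3]].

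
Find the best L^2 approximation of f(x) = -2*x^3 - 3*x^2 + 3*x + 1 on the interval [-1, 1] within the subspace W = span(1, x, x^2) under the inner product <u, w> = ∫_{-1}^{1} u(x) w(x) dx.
g(x) = -3*x^2 + 9*x/5 + 1

The best approximation g ∈ W is the orthogonal projection of f onto W. Writing g = a_0 + a_1 x + a_2 x^2, the coefficients solve the normal equations G · a = b where
  G_{ij} = <φ_i, φ_j> and b_i = <f, φ_i>, with φ_0 = 1, φ_1 = x, φ_2 = x^2.
G =
  [2, 0, 2/3]
  [0, 2/3, 0]
  [2/3, 0, 2/5],
b = (0, 6/5, -8/15).
Solving gives a_0 = 1, a_1 = 9/5, a_2 = -3, so
  g(x) = -3*x^2 + 9*x/5 + 1.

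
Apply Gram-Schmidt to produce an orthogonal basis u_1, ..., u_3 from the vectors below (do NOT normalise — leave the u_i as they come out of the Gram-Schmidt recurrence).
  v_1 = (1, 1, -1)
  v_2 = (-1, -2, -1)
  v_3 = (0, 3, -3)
Orthogonal basis:
  u_1 = (1, 1, -1)
  u_2 = (-1/3, -4/3, -5/3)
  u_3 = (-27/14, 9/7, -9/14)

Apply the Gram-Schmidt recurrence
  u_1 = v_1
  u_i = v_i − Σ_{j<i} ((v_i · u_j) / (u_j · u_j)) · u_j.

Step by step this gives:
  u_1 = (1, 1, -1)
  u_2 = (-1/3, -4/3, -5/3)
  u_3 = (-27/14, 9/7, -9/14)

Orthogonality check:
  u_2 · u_1 = 0 (should be 0)
  u_3 · u_1 = 0 (should be 0)
  u_3 · u_2 = 0 (should be 0)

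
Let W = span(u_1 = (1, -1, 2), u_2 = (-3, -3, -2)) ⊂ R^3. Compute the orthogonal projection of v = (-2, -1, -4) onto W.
proj_W(v) = (-82/29, -17/29, -98/29)

Set up U = [u_1 | ... | u_2] ∈ R^(3×2). The projector onto W = col(U) is P = U (U^T U)^(-1) U^T.
Compute U^T U =
  [6, -4]
  [-4, 22],
and U^T v = (-9, 17).
Solve U^T U · c = U^T v for the coefficients: c = (-65/58, 33/58). The projection is proj_W(v) = U c.
Check: (v - proj_W(v)) · u_1 = 0  (should be 0).
Check: (v - proj_W(v)) · u_2 = 0  (should be 0).
Result: proj_W(v) = (-82/29, -17/29, -98/29).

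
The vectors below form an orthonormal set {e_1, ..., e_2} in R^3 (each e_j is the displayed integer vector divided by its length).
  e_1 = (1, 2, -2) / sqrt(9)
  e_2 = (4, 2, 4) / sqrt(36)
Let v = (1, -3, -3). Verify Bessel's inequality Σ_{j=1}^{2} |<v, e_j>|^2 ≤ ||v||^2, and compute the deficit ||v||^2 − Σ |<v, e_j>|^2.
Σ |<v, e_j>|^2 = 50/9; ||v||^2 = 19; deficit = 121/9

Write each e_j = u_j / sqrt(<u_j, u_j>) where u_j is the displayed integer vector. Then <v, e_j> = <v, u_j> / sqrt(<u_j, u_j>), so |<v, e_j>|^2 = <v, u_j>^2 / <u_j, u_j>.
Coefficients: <v, e_1> = 1/sqrt(9), <v, e_2> = -14/sqrt(36).
Square and sum: Σ |<v, e_j>|^2 = 50/9.
Compute ||v||^2 = v·v = 19.
Deficit = 19 − 50/9 = 121/9 ≥ 0, confirming Bessel's inequality. (The deficit equals ||v − Σ <v,e_j> e_j||^2, the squared distance from v to span{e_j}.)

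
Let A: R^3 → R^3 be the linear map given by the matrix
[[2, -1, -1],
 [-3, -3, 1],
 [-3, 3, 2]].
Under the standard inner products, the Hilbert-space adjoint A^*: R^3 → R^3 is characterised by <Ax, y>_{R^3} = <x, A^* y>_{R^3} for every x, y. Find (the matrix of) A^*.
A^* = A^T =
[[2, -3, -3],
 [-1, -3, 3],
 [-1, 1, 2]]

For real matrices with standard dot products, the defining identity <Ax, y> = <x, A^* y> gives (Ax)^T y = x^T (A^*) y, i.e. x^T A^T y = x^T (A^*) y. Since this holds for all x, y, we must have A^* = A^T. Therefore
A^* =
[[2, -3, -3],
 [-1, -3, 3],
 [-1, 1, 2]].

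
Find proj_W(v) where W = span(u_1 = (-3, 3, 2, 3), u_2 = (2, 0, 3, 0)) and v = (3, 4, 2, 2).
proj_W(v) = (237/403, 39/31, 1454/403, 39/31)

Set up U = [u_1 | ... | u_2] ∈ R^(4×2). The projector onto W = col(U) is P = U (U^T U)^(-1) U^T.
Compute U^T U =
  [31, 0]
  [0, 13],
and U^T v = (13, 12).
Solve U^T U · c = U^T v for the coefficients: c = (13/31, 12/13). The projection is proj_W(v) = U c.
Check: (v - proj_W(v)) · u_1 = 0  (should be 0).
Check: (v - proj_W(v)) · u_2 = 0  (should be 0).
Result: proj_W(v) = (237/403, 39/31, 1454/403, 39/31).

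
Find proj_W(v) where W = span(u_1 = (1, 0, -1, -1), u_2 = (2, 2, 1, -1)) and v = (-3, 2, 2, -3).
proj_W(v) = (0, 1, 3/2, 1/2)

Set up U = [u_1 | ... | u_2] ∈ R^(4×2). The projector onto W = col(U) is P = U (U^T U)^(-1) U^T.
Compute U^T U =
  [3, 2]
  [2, 10],
and U^T v = (-2, 3).
Solve U^T U · c = U^T v for the coefficients: c = (-1, 1/2). The projection is proj_W(v) = U c.
Check: (v - proj_W(v)) · u_1 = 0  (should be 0).
Check: (v - proj_W(v)) · u_2 = 0  (should be 0).
Result: proj_W(v) = (0, 1, 3/2, 1/2).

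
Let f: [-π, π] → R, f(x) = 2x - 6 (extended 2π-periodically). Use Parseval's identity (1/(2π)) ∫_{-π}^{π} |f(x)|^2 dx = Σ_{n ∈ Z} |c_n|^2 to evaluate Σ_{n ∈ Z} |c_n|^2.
Σ |c_n|^2 = 4π^2/3 + 36

Expand and integrate term by term over [-π, π]:
  ∫ (2x)^2 dx = 4·(2π^3/3); ∫ 2·2·(-6)·x dx = 0 (odd integrand); ∫ (-6)^2 dx = 36·2π.
So (1/(2π)) ∫_{-π}^{π} (2x - 6)^2 dx = 4π^2/3 + 36 = 4π^2/3 + 36.
Parseval ⇒ Σ |c_n|^2 = 4π^2/3 + 36.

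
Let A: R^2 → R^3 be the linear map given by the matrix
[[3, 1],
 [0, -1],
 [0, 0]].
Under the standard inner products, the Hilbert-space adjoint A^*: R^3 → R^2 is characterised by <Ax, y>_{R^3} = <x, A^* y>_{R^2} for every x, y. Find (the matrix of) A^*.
A^* = A^T =
[[3, 0, 0],
 [1, -1, 0]]

For real matrices with standard dot products, the defining identity <Ax, y> = <x, A^* y> gives (Ax)^T y = x^T (A^*) y, i.e. x^T A^T y = x^T (A^*) y. Since this holds for all x, y, we must have A^* = A^T. Therefore
A^* =
[[3, 0, 0],
 [1, -1, 0]].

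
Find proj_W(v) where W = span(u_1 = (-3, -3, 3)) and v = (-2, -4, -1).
proj_W(v) = (-5/3, -5/3, 5/3)

Set up U = [u_1 | ... | u_1] ∈ R^(3×1). The projector onto W = col(U) is P = U (U^T U)^(-1) U^T.
Compute U^T U =
  [27],
and U^T v = (15).
Solve U^T U · c = U^T v for the coefficients: c = (5/9). The projection is proj_W(v) = U c.
Check: (v - proj_W(v)) · u_1 = 0  (should be 0).
Result: proj_W(v) = (-5/3, -5/3, 5/3).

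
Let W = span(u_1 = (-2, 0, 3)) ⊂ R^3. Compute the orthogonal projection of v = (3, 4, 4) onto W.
proj_W(v) = (-12/13, 0, 18/13)

Set up U = [u_1 | ... | u_1] ∈ R^(3×1). The projector onto W = col(U) is P = U (U^T U)^(-1) U^T.
Compute U^T U =
  [13],
and U^T v = (6).
Solve U^T U · c = U^T v for the coefficients: c = (6/13). The projection is proj_W(v) = U c.
Check: (v - proj_W(v)) · u_1 = 0  (should be 0).
Result: proj_W(v) = (-12/13, 0, 18/13).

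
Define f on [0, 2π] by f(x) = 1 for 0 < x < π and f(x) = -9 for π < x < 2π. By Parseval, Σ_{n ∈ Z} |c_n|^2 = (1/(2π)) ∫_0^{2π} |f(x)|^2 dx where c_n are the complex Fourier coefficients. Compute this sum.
Σ |c_n|^2 = 41

Parseval equates the L^2 energy of f (normalised by 1/(2π)) with the ℓ^2 sum of its Fourier coefficients: (1/(2π)) ∫_0^{2π} |f|^2 = Σ |c_n|^2.
Compute the left side: (1/(2π)) [∫_0^π 1^2 dx + ∫_π^{2π} (-9)^2 dx] = (1/(2π)) · (1π + 81π) = (1 + 81)/2 = 41.
So Σ_{n ∈ Z} |c_n|^2 = 41.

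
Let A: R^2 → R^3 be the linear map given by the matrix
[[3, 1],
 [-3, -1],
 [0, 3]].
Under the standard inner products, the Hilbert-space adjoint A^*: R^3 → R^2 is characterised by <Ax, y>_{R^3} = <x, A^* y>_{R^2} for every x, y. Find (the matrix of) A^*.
A^* = A^T =
[[3, -3, 0],
 [1, -1, 3]]

For real matrices with standard dot products, the defining identity <Ax, y> = <x, A^* y> gives (Ax)^T y = x^T (A^*) y, i.e. x^T A^T y = x^T (A^*) y. Since this holds for all x, y, we must have A^* = A^T. Therefore
A^* =
[[3, -3, 0],
 [1, -1, 3]].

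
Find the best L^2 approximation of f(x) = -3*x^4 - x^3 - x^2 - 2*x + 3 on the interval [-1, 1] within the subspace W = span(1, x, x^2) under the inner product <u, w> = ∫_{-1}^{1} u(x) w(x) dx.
g(x) = -25*x^2/7 - 13*x/5 + 114/35

The best approximation g ∈ W is the orthogonal projection of f onto W. Writing g = a_0 + a_1 x + a_2 x^2, the coefficients solve the normal equations G · a = b where
  G_{ij} = <φ_i, φ_j> and b_i = <f, φ_i>, with φ_0 = 1, φ_1 = x, φ_2 = x^2.
G =
  [2, 0, 2/3]
  [0, 2/3, 0]
  [2/3, 0, 2/5],
b = (62/15, -26/15, 26/35).
Solving gives a_0 = 114/35, a_1 = -13/5, a_2 = -25/7, so
  g(x) = -25*x^2/7 - 13*x/5 + 114/35.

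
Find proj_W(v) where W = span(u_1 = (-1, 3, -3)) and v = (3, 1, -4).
proj_W(v) = (-12/19, 36/19, -36/19)

Set up U = [u_1 | ... | u_1] ∈ R^(3×1). The projector onto W = col(U) is P = U (U^T U)^(-1) U^T.
Compute U^T U =
  [19],
and U^T v = (12).
Solve U^T U · c = U^T v for the coefficients: c = (12/19). The projection is proj_W(v) = U c.
Check: (v - proj_W(v)) · u_1 = 0  (should be 0).
Result: proj_W(v) = (-12/19, 36/19, -36/19).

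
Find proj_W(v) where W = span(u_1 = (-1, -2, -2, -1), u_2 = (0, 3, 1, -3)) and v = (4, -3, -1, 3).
proj_W(v) = (76/165, -403/165, -1/5, 631/165)

Set up U = [u_1 | ... | u_2] ∈ R^(4×2). The projector onto W = col(U) is P = U (U^T U)^(-1) U^T.
Compute U^T U =
  [10, -5]
  [-5, 19],
and U^T v = (1, -19).
Solve U^T U · c = U^T v for the coefficients: c = (-76/165, -37/33). The projection is proj_W(v) = U c.
Check: (v - proj_W(v)) · u_1 = 0  (should be 0).
Check: (v - proj_W(v)) · u_2 = 0  (should be 0).
Result: proj_W(v) = (76/165, -403/165, -1/5, 631/165).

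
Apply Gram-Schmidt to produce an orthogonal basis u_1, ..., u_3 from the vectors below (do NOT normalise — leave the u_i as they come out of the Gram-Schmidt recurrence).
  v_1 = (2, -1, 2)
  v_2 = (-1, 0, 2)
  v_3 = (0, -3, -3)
Orthogonal basis:
  u_1 = (2, -1, 2)
  u_2 = (-13/9, 2/9, 14/9)
  u_3 = (-42/41, -126/41, -21/41)

Apply the Gram-Schmidt recurrence
  u_1 = v_1
  u_i = v_i − Σ_{j<i} ((v_i · u_j) / (u_j · u_j)) · u_j.

Step by step this gives:
  u_1 = (2, -1, 2)
  u_2 = (-13/9, 2/9, 14/9)
  u_3 = (-42/41, -126/41, -21/41)

Orthogonality check:
  u_2 · u_1 = 0 (should be 0)
  u_3 · u_1 = 0 (should be 0)
  u_3 · u_2 = 0 (should be 0)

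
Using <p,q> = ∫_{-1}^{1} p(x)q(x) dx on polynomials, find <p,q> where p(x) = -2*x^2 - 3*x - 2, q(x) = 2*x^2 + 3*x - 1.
<p,q> = -74/15

Expand the product: p(x)·q(x) = -4*x^4 - 12*x^3 - 11*x^2 - 3*x + 2.
∫_{-1}^{1} of each monomial x^k gives [2/(k+1) if k even, 0 if k odd]. Integrating term-by-term (or equivalently evaluating the antiderivative F(x) = -4*x^5/5 - 3*x^4 - 11*x^3/3 - 3*x^2/2 + 2*x at the endpoints):
  F(1) − F(−1) = -209/30 − (-61/30) = -74/15.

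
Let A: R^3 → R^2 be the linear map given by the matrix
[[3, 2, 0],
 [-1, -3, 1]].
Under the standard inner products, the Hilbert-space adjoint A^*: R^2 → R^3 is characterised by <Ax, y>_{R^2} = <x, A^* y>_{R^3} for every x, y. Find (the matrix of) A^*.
A^* = A^T =
[[3, -1],
 [2, -3],
 [0, 1]]

For real matrices with standard dot products, the defining identity <Ax, y> = <x, A^* y> gives (Ax)^T y = x^T (A^*) y, i.e. x^T A^T y = x^T (A^*) y. Since this holds for all x, y, we must have A^* = A^T. Therefore
A^* =
[[3, -1],
 [2, -3],
 [0, 1]].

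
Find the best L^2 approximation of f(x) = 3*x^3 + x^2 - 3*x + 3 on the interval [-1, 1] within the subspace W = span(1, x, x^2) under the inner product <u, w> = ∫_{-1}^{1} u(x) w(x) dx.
g(x) = x^2 - 6*x/5 + 3

The best approximation g ∈ W is the orthogonal projection of f onto W. Writing g = a_0 + a_1 x + a_2 x^2, the coefficients solve the normal equations G · a = b where
  G_{ij} = <φ_i, φ_j> and b_i = <f, φ_i>, with φ_0 = 1, φ_1 = x, φ_2 = x^2.
G =
  [2, 0, 2/3]
  [0, 2/3, 0]
  [2/3, 0, 2/5],
b = (20/3, -4/5, 12/5).
Solving gives a_0 = 3, a_1 = -6/5, a_2 = 1, so
  g(x) = x^2 - 6*x/5 + 3.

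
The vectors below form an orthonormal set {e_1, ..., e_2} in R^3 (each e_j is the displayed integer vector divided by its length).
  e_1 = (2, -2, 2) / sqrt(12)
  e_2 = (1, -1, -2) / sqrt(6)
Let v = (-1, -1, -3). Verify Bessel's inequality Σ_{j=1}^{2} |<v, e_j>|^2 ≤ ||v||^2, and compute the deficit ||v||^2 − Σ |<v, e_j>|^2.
Σ |<v, e_j>|^2 = 9; ||v||^2 = 11; deficit = 2

Write each e_j = u_j / sqrt(<u_j, u_j>) where u_j is the displayed integer vector. Then <v, e_j> = <v, u_j> / sqrt(<u_j, u_j>), so |<v, e_j>|^2 = <v, u_j>^2 / <u_j, u_j>.
Coefficients: <v, e_1> = -6/sqrt(12), <v, e_2> = 6/sqrt(6).
Square and sum: Σ |<v, e_j>|^2 = 9.
Compute ||v||^2 = v·v = 11.
Deficit = 11 − 9 = 2 ≥ 0, confirming Bessel's inequality. (The deficit equals ||v − Σ <v,e_j> e_j||^2, the squared distance from v to span{e_j}.)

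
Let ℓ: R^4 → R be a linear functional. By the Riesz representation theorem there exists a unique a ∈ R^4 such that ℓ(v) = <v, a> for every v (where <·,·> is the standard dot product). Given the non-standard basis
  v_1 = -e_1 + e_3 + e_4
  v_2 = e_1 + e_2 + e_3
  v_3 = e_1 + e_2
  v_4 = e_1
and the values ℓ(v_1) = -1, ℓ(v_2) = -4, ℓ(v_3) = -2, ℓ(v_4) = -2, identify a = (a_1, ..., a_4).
a = (-2, 0, -2, -1)

Write a = (a_1, ..., a_4) in the standard basis. For each basis vector v_i, ℓ(v_i) = <v_i, a> is a linear equation in the a_j's. Collect the n equations into a matrix system V a = ℓ, where row i of V is v_i (expressed in the standard basis). Since V is invertible (lower-triangular with 1s on the diagonal, up to permutation), solve by back-substitution:
  V =
[[-1, 0, 1, 1],
 [1, 1, 1, 0],
 [1, 1, 0, 0],
 [1, 0, 0, 0]]
  V a = (-1, -4, -2, -2)
Solving gives a = (-2, 0, -2, -1).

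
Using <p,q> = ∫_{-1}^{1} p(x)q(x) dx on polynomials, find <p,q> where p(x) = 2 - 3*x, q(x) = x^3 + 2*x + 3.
<p,q> = 34/5

Expand the product: p(x)·q(x) = -3*x^4 + 2*x^3 - 6*x^2 - 5*x + 6.
∫_{-1}^{1} of each monomial x^k gives [2/(k+1) if k even, 0 if k odd]. Integrating term-by-term (or equivalently evaluating the antiderivative F(x) = -3*x^5/5 + x^4/2 - 2*x^3 - 5*x^2/2 + 6*x at the endpoints):
  F(1) − F(−1) = 7/5 − (-27/5) = 34/5.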